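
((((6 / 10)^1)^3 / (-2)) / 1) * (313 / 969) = -0.03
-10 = -10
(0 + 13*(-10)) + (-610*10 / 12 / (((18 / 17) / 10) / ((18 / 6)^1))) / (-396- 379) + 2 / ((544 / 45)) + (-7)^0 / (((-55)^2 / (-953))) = -25611080389 / 229561200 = -111.57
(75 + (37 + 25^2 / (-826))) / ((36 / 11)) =336919 / 9912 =33.99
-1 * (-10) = 10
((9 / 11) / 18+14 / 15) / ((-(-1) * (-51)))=-19 / 990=-0.02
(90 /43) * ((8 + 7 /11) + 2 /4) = 9045 /473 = 19.12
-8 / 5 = -1.60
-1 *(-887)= 887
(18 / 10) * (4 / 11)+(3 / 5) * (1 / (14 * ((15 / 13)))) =2663 / 3850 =0.69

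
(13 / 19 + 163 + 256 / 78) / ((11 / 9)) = 371166 / 2717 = 136.61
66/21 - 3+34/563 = 801/3941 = 0.20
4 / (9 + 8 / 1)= 4 / 17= 0.24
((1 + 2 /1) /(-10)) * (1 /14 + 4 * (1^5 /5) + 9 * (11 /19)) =-24267 /13300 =-1.82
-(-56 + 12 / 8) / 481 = 109 / 962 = 0.11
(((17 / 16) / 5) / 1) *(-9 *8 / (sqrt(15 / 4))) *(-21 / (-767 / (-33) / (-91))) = -247401 *sqrt(15) / 1475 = -649.61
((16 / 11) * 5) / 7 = 80 / 77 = 1.04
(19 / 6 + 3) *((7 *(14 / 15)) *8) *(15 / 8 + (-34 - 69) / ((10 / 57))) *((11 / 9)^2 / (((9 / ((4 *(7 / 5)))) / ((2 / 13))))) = -3550332632 / 131625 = -26973.09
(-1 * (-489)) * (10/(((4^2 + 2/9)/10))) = 220050/73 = 3014.38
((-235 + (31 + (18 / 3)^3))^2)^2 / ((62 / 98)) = 1016064 / 31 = 32776.26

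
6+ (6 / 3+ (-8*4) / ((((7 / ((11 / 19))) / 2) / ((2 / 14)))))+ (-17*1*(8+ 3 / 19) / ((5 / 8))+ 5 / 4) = -794705 / 3724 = -213.40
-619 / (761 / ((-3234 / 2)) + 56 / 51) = -5671897 / 5749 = -986.59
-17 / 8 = -2.12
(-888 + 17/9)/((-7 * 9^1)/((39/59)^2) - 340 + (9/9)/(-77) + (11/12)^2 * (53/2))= 664183520/346238371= 1.92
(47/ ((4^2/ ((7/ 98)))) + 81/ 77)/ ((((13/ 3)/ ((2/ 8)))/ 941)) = 8776707/ 128128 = 68.50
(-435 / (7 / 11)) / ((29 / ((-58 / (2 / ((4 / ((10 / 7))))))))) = 1914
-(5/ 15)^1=-1/ 3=-0.33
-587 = -587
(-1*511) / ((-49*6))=73 / 42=1.74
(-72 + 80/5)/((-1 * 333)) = 56/333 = 0.17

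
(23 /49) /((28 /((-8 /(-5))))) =0.03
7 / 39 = 0.18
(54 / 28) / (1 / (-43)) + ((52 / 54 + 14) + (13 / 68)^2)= -59365651 / 873936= -67.93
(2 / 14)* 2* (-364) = -104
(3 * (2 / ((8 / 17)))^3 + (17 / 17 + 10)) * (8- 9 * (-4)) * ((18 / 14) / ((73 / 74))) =56567709 / 4088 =13837.50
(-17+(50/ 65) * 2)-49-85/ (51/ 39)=-1683/ 13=-129.46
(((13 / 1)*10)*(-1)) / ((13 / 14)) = -140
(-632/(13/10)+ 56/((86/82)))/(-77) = 21992/3913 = 5.62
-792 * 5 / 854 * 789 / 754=-4.85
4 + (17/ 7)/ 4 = 129/ 28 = 4.61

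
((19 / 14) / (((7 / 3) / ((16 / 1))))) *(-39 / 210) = -2964 / 1715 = -1.73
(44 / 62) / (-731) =-22 / 22661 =-0.00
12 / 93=4 / 31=0.13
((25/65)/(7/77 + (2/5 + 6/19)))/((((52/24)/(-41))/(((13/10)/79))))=-42845/288587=-0.15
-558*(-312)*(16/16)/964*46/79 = 2002104/19039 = 105.16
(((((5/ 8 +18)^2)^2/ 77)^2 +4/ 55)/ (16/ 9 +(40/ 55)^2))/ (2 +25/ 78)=426350995170979917051/ 934445968261120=456260.73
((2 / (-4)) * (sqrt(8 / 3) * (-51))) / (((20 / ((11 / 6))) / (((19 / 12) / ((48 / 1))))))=3553 * sqrt(6) / 69120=0.13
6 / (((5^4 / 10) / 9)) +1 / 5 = 133 / 125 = 1.06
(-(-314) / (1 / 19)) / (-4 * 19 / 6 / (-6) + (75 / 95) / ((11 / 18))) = 11222046 / 6401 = 1753.17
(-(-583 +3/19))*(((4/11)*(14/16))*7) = 271313/209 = 1298.15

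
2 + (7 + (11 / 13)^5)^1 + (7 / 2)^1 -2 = 8119255 / 742586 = 10.93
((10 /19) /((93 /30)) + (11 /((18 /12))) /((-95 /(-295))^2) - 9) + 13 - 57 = 600373 /33573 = 17.88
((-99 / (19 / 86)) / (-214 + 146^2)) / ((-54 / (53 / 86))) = 583 / 2405628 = 0.00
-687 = -687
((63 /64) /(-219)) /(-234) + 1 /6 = 60743 /364416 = 0.17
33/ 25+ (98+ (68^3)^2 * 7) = 17301809461683/ 25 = 692072378467.32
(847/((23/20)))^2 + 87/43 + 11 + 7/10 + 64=123412027709/227470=542542.00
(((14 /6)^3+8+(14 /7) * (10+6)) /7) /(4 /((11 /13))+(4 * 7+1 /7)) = 0.23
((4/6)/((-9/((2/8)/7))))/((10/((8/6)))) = -1/2835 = -0.00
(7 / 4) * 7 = 49 / 4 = 12.25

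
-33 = -33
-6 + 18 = 12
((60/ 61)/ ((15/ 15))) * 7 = 420/ 61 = 6.89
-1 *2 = -2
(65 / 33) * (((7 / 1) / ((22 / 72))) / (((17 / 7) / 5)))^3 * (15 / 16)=13936994662500 / 71931233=193754.42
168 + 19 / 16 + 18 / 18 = 2723 / 16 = 170.19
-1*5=-5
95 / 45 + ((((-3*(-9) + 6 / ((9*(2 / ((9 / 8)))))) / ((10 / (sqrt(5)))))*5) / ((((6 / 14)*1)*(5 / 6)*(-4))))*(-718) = 19 / 9 + 550347*sqrt(5) / 80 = 15384.78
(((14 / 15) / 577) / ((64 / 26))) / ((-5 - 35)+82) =13 / 830880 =0.00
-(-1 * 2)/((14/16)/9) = 144/7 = 20.57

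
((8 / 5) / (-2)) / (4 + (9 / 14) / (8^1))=-448 / 2285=-0.20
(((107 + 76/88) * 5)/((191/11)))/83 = 11865/31706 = 0.37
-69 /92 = -3 /4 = -0.75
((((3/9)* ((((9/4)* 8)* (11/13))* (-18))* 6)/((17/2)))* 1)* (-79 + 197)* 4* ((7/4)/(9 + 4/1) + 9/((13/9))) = -556810848/2873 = -193808.16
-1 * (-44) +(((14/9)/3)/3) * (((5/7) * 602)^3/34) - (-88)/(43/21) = 23936756980/59211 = 404261.99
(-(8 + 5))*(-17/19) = 221/19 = 11.63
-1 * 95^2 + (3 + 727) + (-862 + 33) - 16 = -9140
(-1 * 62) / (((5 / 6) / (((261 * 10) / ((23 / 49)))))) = -9515016 / 23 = -413696.35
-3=-3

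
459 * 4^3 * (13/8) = 47736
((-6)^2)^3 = 46656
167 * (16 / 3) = 2672 / 3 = 890.67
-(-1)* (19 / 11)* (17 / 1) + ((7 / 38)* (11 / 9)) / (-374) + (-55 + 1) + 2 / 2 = -3023357 / 127908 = -23.64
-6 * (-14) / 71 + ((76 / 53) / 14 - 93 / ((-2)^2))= -2314265 / 105364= -21.96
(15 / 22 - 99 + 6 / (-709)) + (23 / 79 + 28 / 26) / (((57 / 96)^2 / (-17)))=-950113930673 / 5782911706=-164.30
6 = 6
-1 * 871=-871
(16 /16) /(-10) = -1 /10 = -0.10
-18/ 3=-6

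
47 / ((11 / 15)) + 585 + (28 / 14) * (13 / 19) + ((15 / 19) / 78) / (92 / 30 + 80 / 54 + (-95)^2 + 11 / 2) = 4311258088399 / 6628020971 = 650.46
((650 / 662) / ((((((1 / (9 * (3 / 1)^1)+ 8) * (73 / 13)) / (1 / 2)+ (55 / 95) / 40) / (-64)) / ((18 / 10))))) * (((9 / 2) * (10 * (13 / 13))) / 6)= -74906208000 / 7971201911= -9.40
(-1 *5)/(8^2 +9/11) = -55/713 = -0.08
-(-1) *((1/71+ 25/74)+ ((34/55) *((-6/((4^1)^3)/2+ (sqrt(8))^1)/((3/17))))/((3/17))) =55.57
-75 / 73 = -1.03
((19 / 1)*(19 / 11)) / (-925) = -361 / 10175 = -0.04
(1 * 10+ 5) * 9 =135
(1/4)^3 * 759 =759/64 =11.86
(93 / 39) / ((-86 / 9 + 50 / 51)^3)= -111028887 / 29359243264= -0.00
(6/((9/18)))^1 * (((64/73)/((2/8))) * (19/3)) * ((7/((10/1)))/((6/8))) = 272384/1095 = 248.75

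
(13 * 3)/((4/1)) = 39/4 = 9.75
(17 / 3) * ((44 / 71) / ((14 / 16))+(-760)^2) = 1626716128 / 497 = 3273070.68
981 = 981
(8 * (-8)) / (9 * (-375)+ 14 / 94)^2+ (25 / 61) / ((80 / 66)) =1037819136493 / 3069479730728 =0.34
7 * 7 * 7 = 343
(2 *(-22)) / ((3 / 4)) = -176 / 3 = -58.67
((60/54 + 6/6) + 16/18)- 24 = -21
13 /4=3.25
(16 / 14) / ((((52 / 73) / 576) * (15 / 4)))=112128 / 455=246.44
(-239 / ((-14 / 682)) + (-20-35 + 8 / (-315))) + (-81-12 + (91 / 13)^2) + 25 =520591 / 45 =11568.69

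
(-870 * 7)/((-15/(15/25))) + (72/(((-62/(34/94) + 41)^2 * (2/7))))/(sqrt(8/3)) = 2023 * sqrt(6)/546121 + 1218/5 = 243.61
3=3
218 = 218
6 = 6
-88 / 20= -22 / 5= -4.40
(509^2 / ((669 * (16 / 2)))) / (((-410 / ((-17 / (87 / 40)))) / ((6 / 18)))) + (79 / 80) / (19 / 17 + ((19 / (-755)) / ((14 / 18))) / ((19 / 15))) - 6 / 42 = 377127627791 / 352793992320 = 1.07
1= 1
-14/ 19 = -0.74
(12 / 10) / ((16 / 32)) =12 / 5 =2.40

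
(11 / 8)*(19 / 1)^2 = 3971 / 8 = 496.38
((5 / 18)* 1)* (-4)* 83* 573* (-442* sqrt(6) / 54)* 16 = 560562080* sqrt(6) / 81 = 16951741.55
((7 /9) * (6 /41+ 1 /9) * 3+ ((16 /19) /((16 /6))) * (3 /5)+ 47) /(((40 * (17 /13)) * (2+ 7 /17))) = 8167016 /21558825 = 0.38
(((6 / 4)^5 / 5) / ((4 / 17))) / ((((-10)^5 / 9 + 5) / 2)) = -37179 / 31985600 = -0.00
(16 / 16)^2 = 1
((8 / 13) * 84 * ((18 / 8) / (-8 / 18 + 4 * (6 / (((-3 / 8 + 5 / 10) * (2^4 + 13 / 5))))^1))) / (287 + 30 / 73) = 7698726 / 187926817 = 0.04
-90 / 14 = -45 / 7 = -6.43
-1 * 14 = -14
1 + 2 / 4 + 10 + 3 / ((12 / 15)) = 15.25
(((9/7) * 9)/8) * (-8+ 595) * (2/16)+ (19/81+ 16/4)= 4004971/36288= 110.37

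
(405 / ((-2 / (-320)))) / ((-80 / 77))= -62370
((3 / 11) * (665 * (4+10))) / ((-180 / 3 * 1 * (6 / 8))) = -1862 / 33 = -56.42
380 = 380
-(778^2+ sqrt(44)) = -605290.63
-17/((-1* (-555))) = -0.03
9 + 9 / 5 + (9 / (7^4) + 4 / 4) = 141704 / 12005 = 11.80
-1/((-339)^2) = -1/114921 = -0.00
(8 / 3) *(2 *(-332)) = -5312 / 3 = -1770.67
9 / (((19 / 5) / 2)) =90 / 19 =4.74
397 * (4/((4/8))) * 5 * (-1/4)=-3970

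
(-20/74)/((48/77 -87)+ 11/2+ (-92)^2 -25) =-1540/47624587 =-0.00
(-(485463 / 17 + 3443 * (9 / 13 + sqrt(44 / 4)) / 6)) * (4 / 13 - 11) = 478577 * sqrt(11) / 78 + 1778870709 / 5746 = 329933.67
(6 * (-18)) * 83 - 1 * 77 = -9041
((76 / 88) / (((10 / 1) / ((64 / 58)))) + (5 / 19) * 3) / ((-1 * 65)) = -26813 / 1969825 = -0.01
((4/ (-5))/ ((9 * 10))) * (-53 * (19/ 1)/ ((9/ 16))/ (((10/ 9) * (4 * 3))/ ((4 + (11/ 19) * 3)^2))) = 2518772/ 64125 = 39.28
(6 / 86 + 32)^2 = 1901641 / 1849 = 1028.47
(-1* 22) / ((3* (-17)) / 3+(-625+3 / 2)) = 44 / 1281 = 0.03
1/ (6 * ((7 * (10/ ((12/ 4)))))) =1/ 140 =0.01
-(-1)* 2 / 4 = 1 / 2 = 0.50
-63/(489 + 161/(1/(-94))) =63/14645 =0.00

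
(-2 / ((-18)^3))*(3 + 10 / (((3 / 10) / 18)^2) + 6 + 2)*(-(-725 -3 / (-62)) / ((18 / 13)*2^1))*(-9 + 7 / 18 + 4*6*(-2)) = -21441414265999 / 117153216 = -183020.28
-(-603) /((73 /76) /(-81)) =-3712068 /73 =-50850.25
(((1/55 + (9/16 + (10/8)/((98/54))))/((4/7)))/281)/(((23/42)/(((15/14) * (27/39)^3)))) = 359142579/69973711808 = 0.01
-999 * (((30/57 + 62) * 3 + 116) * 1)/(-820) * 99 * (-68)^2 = 659452879008/3895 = 169307542.75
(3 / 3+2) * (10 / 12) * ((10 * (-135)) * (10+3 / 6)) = -70875 / 2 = -35437.50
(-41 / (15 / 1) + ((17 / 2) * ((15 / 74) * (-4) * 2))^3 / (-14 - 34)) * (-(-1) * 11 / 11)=78753329 / 1519590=51.83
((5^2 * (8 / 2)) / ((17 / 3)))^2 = 90000 / 289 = 311.42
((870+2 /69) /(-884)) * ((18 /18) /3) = -0.33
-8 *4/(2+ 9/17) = -544/43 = -12.65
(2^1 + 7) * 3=27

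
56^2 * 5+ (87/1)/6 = 31389/2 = 15694.50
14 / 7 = 2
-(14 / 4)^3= -343 / 8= -42.88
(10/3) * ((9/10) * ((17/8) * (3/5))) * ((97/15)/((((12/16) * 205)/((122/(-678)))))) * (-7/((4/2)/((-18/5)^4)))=6159668004/361953125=17.02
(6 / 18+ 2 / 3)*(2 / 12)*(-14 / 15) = -7 / 45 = -0.16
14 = 14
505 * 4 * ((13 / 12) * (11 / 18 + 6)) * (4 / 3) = 1562470 / 81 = 19289.75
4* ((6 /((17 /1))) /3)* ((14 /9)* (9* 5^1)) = 560 /17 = 32.94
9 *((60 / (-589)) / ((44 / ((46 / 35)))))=-1242 / 45353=-0.03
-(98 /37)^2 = -9604 /1369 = -7.02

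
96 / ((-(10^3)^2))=-3 / 31250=-0.00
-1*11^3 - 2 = -1333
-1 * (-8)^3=512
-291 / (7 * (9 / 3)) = -97 / 7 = -13.86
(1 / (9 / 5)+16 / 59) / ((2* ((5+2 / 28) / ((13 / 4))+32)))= 39949 / 3243348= 0.01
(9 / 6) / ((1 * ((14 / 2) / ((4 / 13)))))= 6 / 91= 0.07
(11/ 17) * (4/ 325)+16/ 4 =22144/ 5525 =4.01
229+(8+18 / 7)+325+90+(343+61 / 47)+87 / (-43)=996.85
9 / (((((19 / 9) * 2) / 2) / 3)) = 243 / 19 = 12.79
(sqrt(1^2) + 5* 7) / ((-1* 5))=-36 / 5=-7.20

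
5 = 5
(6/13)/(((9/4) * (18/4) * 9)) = 16/3159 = 0.01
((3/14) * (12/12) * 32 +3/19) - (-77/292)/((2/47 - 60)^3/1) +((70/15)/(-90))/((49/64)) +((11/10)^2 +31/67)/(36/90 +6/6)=64003216735162502813/7860787024740279840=8.14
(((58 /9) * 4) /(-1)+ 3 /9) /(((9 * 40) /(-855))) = 4351 /72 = 60.43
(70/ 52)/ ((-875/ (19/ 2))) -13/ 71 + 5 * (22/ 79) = 8711329/ 7291700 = 1.19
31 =31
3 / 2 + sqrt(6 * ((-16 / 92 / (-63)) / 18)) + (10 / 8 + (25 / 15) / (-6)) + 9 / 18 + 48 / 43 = 2 * sqrt(483) / 1449 + 6329 / 1548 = 4.12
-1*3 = -3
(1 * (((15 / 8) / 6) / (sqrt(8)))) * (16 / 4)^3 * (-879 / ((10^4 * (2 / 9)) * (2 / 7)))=-55377 * sqrt(2) / 8000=-9.79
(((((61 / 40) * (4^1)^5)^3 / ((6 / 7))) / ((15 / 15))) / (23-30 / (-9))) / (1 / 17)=28322812657664 / 9875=2868132927.36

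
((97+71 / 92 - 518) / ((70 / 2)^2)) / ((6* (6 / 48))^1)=-263 / 575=-0.46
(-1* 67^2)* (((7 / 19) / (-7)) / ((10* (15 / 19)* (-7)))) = -4489 / 1050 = -4.28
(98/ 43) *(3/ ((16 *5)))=147/ 1720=0.09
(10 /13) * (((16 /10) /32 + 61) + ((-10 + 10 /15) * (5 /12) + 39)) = 17309 /234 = 73.97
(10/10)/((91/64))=0.70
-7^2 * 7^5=-823543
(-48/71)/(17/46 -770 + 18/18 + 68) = 736/762753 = 0.00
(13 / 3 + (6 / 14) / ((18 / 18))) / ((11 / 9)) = 300 / 77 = 3.90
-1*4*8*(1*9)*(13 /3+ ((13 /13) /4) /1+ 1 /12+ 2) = -1920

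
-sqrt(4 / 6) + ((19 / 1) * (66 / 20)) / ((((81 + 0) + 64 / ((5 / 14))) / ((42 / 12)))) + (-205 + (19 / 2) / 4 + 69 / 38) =-200.78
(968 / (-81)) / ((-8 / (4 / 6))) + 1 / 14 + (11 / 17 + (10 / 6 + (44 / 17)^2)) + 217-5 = 222.08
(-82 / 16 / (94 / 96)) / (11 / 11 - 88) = 0.06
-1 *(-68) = 68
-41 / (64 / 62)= -39.72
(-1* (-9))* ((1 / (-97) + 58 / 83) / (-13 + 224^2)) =723 / 5853077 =0.00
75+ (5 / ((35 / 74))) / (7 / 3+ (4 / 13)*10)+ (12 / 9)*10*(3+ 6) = 290901 / 1477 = 196.95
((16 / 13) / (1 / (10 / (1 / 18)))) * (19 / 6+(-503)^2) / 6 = 121445840 / 13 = 9341987.69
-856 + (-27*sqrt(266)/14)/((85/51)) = -856 - 81*sqrt(266)/70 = -874.87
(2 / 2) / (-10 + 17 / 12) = -12 / 103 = -0.12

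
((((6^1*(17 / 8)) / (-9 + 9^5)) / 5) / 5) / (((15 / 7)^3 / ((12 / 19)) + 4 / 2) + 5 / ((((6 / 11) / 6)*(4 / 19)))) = 0.00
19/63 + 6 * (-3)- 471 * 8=-238499/63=-3785.70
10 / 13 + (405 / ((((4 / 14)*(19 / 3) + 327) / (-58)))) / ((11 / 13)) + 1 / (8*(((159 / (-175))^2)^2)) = -84288672068404021 / 1009736836841304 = -83.48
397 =397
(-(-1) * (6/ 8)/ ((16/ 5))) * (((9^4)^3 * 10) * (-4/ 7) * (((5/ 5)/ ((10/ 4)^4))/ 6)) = -1613883065.61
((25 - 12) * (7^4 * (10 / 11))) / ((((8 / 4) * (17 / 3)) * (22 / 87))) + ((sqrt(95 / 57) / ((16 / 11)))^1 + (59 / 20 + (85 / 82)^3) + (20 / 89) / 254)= 11 * sqrt(15) / 48 + 634891587792779813 / 64097277103640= 9906.01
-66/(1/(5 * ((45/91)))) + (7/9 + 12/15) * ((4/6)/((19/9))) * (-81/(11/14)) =-20402766/95095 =-214.55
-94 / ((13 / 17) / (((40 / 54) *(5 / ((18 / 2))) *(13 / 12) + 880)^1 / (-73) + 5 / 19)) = 19062494060 / 13144599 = 1450.21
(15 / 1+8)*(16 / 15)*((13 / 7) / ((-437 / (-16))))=3328 / 1995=1.67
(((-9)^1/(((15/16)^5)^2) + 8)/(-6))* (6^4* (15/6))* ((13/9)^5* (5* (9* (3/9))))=871697204184837472/1868347265625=466560.59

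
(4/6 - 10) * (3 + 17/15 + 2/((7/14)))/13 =-3416/585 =-5.84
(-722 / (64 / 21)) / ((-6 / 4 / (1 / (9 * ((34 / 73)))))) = 184471 / 4896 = 37.68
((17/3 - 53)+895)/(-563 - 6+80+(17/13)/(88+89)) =-1950481/1125172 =-1.73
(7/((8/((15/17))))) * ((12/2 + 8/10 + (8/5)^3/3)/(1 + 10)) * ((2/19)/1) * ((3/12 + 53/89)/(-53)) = -3225817/3351900200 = -0.00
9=9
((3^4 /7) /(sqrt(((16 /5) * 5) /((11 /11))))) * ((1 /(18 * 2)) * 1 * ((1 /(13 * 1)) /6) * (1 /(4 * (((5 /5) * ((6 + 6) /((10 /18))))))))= 5 /419328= 0.00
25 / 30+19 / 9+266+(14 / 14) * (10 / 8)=9727 / 36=270.19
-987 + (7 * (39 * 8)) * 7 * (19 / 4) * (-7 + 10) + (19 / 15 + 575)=3261649 / 15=217443.27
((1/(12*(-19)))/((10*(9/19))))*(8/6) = -1/810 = -0.00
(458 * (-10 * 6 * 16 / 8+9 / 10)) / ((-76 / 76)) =272739 / 5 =54547.80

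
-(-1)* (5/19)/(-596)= -5/11324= -0.00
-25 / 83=-0.30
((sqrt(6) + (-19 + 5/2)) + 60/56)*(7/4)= -27 + 7*sqrt(6)/4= -22.71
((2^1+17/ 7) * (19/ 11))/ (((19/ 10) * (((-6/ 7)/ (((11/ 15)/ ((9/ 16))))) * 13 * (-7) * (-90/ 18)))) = -496/ 36855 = -0.01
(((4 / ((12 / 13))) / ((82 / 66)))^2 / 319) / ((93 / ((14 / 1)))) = 26026 / 4533657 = 0.01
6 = 6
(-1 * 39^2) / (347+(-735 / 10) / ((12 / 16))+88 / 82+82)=-4.58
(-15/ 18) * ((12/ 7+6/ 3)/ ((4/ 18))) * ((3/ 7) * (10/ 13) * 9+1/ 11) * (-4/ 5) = 34.07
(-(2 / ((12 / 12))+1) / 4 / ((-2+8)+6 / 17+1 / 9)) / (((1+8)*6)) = -17 / 7912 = -0.00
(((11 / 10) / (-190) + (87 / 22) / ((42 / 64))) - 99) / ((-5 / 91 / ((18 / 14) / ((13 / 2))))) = 122426523 / 365750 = 334.73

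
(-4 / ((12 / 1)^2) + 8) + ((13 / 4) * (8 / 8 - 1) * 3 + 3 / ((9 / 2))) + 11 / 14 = 2375 / 252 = 9.42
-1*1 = -1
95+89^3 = 705064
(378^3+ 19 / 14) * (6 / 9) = 756142147 / 21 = 36006768.90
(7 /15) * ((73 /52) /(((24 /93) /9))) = 47523 /2080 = 22.85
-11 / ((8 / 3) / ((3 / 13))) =-0.95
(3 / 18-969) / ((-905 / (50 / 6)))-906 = -2922683 / 3258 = -897.08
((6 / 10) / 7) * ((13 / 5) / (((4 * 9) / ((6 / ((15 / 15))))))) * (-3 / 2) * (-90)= 351 / 70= 5.01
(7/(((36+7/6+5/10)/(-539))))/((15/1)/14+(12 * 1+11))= -158466/38081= -4.16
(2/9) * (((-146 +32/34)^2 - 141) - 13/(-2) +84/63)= 36256025/7803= 4646.42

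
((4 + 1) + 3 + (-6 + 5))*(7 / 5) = 49 / 5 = 9.80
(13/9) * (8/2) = 52/9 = 5.78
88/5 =17.60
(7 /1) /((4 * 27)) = 7 /108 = 0.06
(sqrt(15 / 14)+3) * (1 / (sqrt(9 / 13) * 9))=sqrt(13) * (sqrt(210)+42) / 378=0.54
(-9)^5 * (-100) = 5904900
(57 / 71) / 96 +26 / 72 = 7555 / 20448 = 0.37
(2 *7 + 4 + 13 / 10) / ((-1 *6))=-193 / 60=-3.22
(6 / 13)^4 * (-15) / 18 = -1080 / 28561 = -0.04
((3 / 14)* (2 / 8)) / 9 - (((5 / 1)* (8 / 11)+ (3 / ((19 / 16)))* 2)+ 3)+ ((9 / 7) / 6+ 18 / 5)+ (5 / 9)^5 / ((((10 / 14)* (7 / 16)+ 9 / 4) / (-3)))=-374534472439 / 47225815560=-7.93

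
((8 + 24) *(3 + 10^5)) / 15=3200096 / 15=213339.73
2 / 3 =0.67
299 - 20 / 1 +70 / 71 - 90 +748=66597 / 71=937.99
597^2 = 356409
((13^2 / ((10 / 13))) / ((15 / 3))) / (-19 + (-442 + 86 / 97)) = -213109 / 2231550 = -0.10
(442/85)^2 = 676/25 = 27.04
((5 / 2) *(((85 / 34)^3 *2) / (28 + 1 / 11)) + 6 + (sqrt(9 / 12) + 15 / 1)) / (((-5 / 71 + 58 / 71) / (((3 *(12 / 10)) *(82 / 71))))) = 738 *sqrt(3) / 265 + 7230801 / 54590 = 137.28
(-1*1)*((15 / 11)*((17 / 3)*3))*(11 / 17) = -15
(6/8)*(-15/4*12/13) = -135/52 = -2.60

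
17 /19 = 0.89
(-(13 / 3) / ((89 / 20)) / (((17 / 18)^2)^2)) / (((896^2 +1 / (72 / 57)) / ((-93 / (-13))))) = -1562042880 / 143223202844507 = -0.00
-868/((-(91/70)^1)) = 8680/13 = 667.69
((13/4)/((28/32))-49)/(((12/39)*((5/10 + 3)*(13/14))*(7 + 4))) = -317/77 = -4.12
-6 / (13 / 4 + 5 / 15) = -72 / 43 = -1.67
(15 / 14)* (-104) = -780 / 7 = -111.43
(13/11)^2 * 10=1690/121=13.97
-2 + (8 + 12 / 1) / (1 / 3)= 58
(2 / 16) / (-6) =-1 / 48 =-0.02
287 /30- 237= -6823 /30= -227.43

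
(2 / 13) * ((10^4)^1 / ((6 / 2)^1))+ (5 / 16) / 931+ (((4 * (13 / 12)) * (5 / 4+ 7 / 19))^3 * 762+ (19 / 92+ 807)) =2548418484058907 / 9647156064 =264162.67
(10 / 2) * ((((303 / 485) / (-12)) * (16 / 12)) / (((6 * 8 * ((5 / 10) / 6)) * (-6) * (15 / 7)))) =707 / 104760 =0.01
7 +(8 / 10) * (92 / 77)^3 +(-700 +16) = -1542249453 / 2282665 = -675.64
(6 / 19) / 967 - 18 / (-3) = 110244 / 18373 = 6.00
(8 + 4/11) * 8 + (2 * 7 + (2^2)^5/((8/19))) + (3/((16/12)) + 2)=110755/44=2517.16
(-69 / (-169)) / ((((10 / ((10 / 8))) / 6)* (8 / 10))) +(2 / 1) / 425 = 445283 / 1149200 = 0.39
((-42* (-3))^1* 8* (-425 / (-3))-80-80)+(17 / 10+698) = 1433397 / 10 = 143339.70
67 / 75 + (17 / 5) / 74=5213 / 5550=0.94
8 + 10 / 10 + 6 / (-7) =57 / 7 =8.14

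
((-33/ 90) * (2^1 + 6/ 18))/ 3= -77/ 270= -0.29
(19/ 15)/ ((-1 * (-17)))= 19/ 255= 0.07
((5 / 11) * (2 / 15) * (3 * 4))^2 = 64 / 121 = 0.53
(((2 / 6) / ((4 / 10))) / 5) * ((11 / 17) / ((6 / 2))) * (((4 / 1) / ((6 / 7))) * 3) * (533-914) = -191.75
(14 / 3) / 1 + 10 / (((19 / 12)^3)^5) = 212997989065484767226 / 45543381089624394897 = 4.68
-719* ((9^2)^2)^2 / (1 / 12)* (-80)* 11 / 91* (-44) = -14380883252271360 / 91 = -158031684090894.07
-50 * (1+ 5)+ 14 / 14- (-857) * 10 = 8271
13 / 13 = 1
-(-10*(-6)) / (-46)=30 / 23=1.30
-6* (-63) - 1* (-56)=434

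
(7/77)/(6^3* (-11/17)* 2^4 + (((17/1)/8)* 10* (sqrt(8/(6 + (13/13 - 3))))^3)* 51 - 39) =438362/8942350791 + 417605* sqrt(2)/8942350791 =0.00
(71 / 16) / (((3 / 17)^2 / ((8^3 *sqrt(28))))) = 1313216 *sqrt(7) / 9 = 386049.22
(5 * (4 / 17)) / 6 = 10 / 51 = 0.20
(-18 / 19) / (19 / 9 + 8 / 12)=-162 / 475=-0.34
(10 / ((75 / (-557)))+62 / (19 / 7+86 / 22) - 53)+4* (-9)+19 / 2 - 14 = -26929 / 170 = -158.41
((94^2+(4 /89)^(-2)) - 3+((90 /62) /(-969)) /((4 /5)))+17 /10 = 7473511453 /801040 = 9329.76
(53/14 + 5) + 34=599/14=42.79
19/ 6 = 3.17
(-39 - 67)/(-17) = 106/17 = 6.24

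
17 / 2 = 8.50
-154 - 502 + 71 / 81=-53065 / 81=-655.12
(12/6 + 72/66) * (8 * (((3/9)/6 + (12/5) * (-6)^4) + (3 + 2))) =38133176/495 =77036.72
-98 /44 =-49 /22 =-2.23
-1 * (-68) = 68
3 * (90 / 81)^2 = 100 / 27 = 3.70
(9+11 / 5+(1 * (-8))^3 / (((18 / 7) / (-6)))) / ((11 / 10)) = 36176 / 33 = 1096.24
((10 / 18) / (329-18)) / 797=5 / 2230803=0.00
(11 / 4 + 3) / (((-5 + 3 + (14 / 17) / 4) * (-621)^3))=17 / 1270301454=0.00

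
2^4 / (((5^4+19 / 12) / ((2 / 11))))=384 / 82709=0.00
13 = 13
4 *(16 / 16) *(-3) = -12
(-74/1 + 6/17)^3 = -1962515008/4913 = -399453.49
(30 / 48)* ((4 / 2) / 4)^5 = 5 / 256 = 0.02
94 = 94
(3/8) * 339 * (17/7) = 17289/56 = 308.73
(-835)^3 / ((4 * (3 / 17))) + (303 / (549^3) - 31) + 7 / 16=-727851663907735171 / 882502128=-824759103.48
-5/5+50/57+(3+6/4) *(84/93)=6965/1767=3.94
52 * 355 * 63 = 1162980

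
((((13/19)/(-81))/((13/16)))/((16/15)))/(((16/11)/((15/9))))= -275/24624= -0.01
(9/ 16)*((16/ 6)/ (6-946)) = -3/ 1880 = -0.00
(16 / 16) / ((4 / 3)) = 3 / 4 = 0.75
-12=-12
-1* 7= -7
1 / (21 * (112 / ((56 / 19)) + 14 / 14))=1 / 819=0.00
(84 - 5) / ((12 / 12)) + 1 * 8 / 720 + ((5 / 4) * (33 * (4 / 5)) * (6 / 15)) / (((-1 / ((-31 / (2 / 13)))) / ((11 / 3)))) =176969 / 18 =9831.61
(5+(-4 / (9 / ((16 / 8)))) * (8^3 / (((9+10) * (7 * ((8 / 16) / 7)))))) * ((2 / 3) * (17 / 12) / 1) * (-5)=623645 / 3078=202.61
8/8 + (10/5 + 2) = 5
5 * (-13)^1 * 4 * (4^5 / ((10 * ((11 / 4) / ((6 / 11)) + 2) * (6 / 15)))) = -122880 / 13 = -9452.31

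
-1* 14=-14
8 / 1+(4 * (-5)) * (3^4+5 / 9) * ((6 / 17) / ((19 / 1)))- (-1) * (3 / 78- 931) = -24016453 / 25194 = -953.26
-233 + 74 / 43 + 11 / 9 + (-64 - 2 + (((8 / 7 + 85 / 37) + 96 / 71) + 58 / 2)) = -262.26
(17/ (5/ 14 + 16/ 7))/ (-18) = -119/ 333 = -0.36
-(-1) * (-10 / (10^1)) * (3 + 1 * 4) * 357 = -2499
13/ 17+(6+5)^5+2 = 2737914/ 17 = 161053.76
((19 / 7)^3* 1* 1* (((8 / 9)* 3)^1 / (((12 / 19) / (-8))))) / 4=-521284 / 3087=-168.86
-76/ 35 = -2.17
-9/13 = -0.69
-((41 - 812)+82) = 689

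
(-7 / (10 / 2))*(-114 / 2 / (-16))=-399 / 80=-4.99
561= 561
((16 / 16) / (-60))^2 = 1 / 3600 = 0.00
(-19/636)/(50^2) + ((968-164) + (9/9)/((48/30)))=1279353731/1590000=804.62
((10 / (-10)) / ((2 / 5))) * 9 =-45 / 2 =-22.50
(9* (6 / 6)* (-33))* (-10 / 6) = 495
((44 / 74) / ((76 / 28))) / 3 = 154 / 2109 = 0.07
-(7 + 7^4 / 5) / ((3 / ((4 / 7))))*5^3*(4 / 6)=-23200 / 3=-7733.33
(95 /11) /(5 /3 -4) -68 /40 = -4159 /770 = -5.40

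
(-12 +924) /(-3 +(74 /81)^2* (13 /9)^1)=-53852688 /105959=-508.24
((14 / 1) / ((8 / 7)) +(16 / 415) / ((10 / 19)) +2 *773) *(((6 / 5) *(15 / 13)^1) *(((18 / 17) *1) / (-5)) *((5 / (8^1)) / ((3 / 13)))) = -349220241 / 282200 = -1237.49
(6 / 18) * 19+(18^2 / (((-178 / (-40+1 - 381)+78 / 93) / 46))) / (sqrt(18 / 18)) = 291231281 / 24657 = 11811.30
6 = 6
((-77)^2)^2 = 35153041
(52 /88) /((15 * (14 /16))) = 52 /1155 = 0.05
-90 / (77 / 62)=-5580 / 77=-72.47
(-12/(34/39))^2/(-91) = -4212/2023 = -2.08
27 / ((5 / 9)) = 243 / 5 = 48.60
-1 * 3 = -3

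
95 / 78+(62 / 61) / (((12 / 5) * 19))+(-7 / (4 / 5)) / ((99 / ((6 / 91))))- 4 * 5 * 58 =-29546205 / 25498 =-1158.77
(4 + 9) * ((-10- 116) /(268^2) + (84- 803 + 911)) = 89635533 /35912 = 2495.98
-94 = -94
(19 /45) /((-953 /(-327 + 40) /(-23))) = -125419 /42885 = -2.92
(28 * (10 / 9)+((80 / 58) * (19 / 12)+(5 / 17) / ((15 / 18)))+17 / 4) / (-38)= -672613 / 674424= -1.00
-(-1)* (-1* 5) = -5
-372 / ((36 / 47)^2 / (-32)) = 547832 / 27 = 20290.07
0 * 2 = 0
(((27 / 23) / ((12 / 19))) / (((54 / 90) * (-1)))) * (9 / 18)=-285 / 184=-1.55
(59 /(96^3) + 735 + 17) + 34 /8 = 669081659 /884736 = 756.25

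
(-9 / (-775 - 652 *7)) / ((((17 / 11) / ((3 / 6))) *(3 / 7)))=231 / 181526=0.00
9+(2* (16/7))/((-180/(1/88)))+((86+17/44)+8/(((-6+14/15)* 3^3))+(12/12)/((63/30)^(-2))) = 32831123/329175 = 99.74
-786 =-786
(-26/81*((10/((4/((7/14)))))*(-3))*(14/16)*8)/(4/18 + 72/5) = 325/564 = 0.58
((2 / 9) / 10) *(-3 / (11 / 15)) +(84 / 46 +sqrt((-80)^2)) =20679 / 253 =81.74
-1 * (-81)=81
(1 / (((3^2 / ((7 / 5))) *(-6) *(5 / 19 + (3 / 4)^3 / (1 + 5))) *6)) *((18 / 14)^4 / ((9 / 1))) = -0.00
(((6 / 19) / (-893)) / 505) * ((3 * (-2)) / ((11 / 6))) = 216 / 94251685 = 0.00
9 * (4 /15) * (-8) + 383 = 1819 /5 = 363.80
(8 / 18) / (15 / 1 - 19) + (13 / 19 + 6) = 1124 / 171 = 6.57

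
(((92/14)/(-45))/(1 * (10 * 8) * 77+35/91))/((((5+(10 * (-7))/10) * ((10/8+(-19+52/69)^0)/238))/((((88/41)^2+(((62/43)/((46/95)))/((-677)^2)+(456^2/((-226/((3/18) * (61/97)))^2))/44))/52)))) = 31552759657970541048416/284015960229763767943719045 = 0.00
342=342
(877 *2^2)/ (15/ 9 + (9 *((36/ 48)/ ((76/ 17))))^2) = 972585984/ 1094123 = 888.92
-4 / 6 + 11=10.33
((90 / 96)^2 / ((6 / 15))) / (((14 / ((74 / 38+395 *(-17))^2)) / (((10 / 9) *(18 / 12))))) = 1906463941875 / 161728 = 11788088.28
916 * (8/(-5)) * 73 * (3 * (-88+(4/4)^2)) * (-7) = -977342688/5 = -195468537.60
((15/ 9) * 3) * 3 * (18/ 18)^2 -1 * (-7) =22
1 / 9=0.11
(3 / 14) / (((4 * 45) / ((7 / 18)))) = 1 / 2160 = 0.00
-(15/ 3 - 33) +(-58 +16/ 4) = -26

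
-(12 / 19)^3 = -1728 / 6859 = -0.25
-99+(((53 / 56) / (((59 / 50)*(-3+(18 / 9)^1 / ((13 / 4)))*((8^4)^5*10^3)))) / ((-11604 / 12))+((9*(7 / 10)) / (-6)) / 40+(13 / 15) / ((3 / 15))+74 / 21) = -1041059731105031289756446618251 / 11418996672565258874571980800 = -91.17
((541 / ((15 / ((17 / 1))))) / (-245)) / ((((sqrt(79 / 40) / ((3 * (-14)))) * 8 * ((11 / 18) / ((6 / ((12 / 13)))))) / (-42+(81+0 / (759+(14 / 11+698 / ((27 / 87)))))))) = 41965911 * sqrt(790) / 304150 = 3878.13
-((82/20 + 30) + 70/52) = -2304/65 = -35.45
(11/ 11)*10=10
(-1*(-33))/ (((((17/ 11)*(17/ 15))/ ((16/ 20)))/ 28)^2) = 450793728/ 83521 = 5397.37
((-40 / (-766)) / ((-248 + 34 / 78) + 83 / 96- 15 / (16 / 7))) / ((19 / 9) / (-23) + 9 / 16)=-9185280 / 20969449543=-0.00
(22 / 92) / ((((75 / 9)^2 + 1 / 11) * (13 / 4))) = 0.00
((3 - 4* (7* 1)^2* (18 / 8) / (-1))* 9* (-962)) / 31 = -3844152 / 31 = -124004.90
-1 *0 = 0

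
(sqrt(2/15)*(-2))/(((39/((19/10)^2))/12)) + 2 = 2 - 722*sqrt(30)/4875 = 1.19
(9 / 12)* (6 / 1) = 9 / 2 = 4.50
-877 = -877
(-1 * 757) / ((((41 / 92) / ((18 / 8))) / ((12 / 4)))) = -11465.78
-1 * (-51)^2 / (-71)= 2601 / 71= 36.63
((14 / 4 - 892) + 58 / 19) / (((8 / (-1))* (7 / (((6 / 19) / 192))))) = 33647 / 1293824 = 0.03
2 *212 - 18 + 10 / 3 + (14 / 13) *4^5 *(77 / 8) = 429916 / 39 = 11023.49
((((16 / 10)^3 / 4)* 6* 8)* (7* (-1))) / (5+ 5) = -21504 / 625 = -34.41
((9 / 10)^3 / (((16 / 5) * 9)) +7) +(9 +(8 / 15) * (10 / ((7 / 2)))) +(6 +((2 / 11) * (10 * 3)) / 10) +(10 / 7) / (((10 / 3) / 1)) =18127511 / 739200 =24.52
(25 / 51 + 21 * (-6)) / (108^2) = -6401 / 594864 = -0.01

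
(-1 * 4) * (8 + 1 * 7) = -60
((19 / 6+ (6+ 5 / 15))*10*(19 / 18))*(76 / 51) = 68590 / 459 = 149.43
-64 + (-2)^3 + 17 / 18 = -71.06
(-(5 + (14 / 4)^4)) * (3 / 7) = -7443 / 112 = -66.46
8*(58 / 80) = 29 / 5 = 5.80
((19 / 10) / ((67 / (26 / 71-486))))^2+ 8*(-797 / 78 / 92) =3831729111115 / 20298256953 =188.77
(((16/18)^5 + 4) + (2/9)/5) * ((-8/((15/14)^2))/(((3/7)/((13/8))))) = -24220253512/199290375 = -121.53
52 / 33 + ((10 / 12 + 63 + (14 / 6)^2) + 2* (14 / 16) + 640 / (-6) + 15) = -7549 / 396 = -19.06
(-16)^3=-4096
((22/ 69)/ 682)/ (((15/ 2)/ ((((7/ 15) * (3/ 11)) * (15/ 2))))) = 7/ 117645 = 0.00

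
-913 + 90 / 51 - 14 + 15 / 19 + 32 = -288260 / 323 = -892.45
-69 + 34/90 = -3088/45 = -68.62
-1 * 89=-89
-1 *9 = -9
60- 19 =41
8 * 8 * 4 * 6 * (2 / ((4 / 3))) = 2304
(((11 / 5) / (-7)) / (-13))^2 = 121 / 207025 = 0.00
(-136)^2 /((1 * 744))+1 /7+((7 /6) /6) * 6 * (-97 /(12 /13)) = -1524811 /15624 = -97.59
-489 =-489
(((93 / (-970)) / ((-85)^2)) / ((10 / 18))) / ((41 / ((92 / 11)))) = -38502 / 7901801875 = -0.00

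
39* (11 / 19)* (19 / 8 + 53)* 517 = 98254299 / 152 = 646409.86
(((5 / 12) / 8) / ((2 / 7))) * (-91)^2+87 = 306539 / 192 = 1596.56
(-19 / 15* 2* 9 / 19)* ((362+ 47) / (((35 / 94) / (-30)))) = 1384056 / 35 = 39544.46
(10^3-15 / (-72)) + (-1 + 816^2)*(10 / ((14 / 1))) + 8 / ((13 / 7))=1040927663 / 2184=476615.23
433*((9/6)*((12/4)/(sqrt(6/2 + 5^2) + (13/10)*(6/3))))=-28145/118 + 10825*sqrt(7)/59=246.91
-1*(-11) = 11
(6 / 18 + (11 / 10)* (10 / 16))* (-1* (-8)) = 49 / 6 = 8.17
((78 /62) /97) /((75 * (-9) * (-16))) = 13 /10825200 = 0.00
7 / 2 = 3.50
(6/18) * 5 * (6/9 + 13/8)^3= 831875/41472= 20.06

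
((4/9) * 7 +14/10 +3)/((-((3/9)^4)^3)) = -19958562/5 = -3991712.40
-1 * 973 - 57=-1030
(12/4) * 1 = 3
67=67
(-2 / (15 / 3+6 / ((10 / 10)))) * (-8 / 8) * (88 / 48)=1 / 3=0.33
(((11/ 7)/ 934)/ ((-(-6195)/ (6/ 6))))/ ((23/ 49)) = 11/ 19011570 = 0.00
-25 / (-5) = 5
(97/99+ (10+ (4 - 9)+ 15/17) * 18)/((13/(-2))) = -359698/21879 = -16.44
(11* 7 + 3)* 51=4080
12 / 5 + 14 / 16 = 131 / 40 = 3.28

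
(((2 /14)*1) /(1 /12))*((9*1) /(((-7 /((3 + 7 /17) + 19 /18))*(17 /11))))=-90222 /14161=-6.37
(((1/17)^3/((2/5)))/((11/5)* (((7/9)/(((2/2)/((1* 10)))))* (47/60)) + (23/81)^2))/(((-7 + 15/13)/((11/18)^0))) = -2132325/330338977316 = -0.00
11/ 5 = 2.20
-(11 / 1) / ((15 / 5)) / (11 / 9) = -3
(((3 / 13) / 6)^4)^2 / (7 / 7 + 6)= 1 / 1461789452032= 0.00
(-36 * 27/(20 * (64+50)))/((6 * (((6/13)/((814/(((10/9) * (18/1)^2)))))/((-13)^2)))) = -894179/15200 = -58.83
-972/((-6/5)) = 810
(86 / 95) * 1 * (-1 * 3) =-258 / 95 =-2.72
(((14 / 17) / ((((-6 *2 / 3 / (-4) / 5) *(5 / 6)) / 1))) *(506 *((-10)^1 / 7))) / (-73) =60720 / 1241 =48.93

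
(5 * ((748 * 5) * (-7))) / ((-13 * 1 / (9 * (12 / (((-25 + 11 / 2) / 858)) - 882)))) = -1661121000 / 13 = -127778538.46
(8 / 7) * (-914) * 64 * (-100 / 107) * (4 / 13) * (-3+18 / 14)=-2246246400 / 68159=-32955.98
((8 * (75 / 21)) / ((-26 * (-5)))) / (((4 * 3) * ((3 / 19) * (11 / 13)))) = 95 / 693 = 0.14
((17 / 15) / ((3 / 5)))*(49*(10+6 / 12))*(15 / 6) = 29155 / 12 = 2429.58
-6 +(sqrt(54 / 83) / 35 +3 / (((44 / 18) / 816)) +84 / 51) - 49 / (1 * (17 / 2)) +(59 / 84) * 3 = 3 * sqrt(498) / 2905 +5201673 / 5236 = 993.47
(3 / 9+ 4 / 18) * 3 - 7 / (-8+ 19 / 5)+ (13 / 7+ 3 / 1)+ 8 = 340 / 21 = 16.19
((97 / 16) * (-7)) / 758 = -679 / 12128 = -0.06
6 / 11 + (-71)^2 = 55457 / 11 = 5041.55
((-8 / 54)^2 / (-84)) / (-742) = 2 / 5679639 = 0.00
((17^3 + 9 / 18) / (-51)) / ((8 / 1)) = -9827 / 816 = -12.04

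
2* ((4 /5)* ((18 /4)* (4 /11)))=144 /55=2.62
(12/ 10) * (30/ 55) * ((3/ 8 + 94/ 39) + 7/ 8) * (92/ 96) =13133/ 5720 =2.30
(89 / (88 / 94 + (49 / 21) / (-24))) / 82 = 150588 / 116399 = 1.29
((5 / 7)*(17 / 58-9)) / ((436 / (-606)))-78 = -6138549 / 88508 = -69.36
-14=-14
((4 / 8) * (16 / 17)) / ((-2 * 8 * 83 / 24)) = -12 / 1411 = -0.01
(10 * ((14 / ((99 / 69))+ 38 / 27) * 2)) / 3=66320 / 891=74.43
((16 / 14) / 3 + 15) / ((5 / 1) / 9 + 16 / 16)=969 / 98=9.89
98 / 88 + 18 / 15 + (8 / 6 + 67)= 46627 / 660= 70.65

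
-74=-74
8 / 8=1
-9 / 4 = -2.25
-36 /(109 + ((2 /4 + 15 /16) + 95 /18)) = -0.31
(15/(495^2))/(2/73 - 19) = -73/22623975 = -0.00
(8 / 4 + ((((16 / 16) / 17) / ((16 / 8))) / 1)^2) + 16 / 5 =30061 / 5780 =5.20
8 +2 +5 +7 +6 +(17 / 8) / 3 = 689 / 24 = 28.71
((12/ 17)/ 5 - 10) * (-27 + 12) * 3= 7542/ 17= 443.65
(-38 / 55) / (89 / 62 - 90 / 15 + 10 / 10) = 2356 / 12155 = 0.19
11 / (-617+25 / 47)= -47 / 2634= -0.02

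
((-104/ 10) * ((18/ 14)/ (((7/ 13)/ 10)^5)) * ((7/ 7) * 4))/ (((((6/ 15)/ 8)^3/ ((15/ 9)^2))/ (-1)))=2625740771277.27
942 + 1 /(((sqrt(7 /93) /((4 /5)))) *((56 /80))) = 8 *sqrt(651) /49 + 942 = 946.17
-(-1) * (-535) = -535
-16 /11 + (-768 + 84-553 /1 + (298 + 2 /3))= -31013 /33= -939.79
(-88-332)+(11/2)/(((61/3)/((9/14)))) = -717063/1708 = -419.83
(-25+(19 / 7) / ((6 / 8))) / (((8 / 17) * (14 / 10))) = -38165 / 1176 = -32.45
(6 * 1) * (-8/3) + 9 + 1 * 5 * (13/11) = -12/11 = -1.09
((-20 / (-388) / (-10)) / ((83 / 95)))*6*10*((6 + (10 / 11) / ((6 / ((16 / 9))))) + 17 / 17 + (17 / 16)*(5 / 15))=-17207825 / 6376392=-2.70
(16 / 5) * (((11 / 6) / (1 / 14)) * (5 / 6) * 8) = 4928 / 9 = 547.56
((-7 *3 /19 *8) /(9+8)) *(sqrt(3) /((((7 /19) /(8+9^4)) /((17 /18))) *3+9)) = -367864 *sqrt(3) /6365487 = -0.10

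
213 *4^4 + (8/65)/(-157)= 556458232/10205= 54528.00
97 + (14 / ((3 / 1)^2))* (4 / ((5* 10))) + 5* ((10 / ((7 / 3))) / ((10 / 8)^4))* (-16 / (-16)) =33359 / 315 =105.90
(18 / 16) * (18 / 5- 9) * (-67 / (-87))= -5427 / 1160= -4.68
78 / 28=2.79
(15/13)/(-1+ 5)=15/52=0.29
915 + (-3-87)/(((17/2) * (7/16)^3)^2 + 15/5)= 209284547235/235327153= 889.33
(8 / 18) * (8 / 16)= 2 / 9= 0.22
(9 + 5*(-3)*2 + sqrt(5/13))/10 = -21/10 + sqrt(65)/130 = -2.04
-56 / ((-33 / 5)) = 280 / 33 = 8.48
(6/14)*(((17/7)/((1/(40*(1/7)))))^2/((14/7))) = 41.27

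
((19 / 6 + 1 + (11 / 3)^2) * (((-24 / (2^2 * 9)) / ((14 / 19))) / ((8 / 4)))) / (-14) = 6023 / 10584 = 0.57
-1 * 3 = -3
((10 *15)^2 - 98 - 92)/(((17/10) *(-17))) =-223100/289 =-771.97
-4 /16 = -0.25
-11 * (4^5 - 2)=-11242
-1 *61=-61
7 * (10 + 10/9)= 700/9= 77.78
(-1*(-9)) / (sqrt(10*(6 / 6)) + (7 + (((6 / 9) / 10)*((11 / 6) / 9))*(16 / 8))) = 0.88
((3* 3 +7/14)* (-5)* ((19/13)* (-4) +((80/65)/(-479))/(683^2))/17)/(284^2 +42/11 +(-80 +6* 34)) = 4436564630685/21940992039008861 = 0.00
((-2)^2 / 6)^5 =32 / 243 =0.13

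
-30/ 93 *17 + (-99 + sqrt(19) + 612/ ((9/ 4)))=sqrt(19) + 5193/ 31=171.88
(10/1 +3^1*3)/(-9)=-19/9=-2.11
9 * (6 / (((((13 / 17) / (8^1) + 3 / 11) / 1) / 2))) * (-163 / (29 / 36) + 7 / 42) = -947300112 / 15979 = -59284.07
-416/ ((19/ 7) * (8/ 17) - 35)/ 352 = 1547/ 44143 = 0.04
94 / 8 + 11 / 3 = 185 / 12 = 15.42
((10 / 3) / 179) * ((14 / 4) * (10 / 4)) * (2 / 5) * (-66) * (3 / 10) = -231 / 179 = -1.29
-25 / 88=-0.28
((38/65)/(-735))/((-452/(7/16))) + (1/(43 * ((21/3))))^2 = 3771517/319422885600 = 0.00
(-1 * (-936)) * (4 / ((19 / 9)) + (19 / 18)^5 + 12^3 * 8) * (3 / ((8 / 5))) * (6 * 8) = 32267393790905 / 27702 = 1164803761.13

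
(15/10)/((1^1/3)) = 9/2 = 4.50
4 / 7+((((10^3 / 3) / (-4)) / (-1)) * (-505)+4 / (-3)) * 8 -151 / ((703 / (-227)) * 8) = -39762152471 / 118104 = -336670.67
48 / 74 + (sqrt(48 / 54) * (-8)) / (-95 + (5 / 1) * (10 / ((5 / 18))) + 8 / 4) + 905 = 33509 / 37 - 16 * sqrt(2) / 261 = 905.56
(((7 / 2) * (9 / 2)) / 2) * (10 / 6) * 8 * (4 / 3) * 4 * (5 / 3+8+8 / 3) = 20720 / 3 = 6906.67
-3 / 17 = -0.18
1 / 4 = 0.25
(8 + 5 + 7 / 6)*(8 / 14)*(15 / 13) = 850 / 91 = 9.34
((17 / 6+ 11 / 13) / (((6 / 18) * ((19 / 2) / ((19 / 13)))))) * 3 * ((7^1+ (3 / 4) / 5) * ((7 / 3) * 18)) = 198891 / 130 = 1529.93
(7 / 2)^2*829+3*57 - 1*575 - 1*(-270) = 40085 / 4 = 10021.25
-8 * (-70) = 560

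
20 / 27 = 0.74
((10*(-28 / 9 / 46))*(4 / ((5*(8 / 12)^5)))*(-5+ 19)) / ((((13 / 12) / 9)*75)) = -47628 / 7475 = -6.37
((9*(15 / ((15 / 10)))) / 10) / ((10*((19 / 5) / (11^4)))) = 131769 / 38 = 3467.61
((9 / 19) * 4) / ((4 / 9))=4.26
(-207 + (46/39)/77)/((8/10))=-3107875/12012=-258.73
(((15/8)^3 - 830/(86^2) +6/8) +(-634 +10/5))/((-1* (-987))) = -591462665/934381056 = -0.63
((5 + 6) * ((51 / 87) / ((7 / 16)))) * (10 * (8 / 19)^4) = 122552320 / 26455163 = 4.63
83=83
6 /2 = 3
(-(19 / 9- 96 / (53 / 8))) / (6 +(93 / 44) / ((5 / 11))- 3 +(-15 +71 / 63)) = -826700 / 415573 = -1.99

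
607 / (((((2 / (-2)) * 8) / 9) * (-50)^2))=-5463 / 20000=-0.27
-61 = -61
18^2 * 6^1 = 1944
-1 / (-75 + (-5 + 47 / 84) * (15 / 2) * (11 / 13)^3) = 123032 / 11709715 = 0.01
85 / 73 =1.16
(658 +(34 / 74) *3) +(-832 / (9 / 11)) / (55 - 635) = 31922741 / 48285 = 661.13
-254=-254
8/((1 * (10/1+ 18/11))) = 11/16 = 0.69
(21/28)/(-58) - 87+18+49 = -4643/232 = -20.01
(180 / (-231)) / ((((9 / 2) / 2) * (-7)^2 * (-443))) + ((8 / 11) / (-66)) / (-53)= 654436 / 2923346811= 0.00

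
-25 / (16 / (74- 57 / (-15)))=-1945 / 16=-121.56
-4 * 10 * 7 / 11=-25.45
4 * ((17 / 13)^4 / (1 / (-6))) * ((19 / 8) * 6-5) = -18541662 / 28561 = -649.20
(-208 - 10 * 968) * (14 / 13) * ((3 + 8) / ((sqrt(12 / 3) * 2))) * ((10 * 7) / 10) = -2664816 / 13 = -204985.85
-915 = -915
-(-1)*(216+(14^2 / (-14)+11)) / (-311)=-213 / 311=-0.68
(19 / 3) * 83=1577 / 3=525.67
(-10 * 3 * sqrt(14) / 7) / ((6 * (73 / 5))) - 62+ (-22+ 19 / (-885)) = -74359 / 885 - 25 * sqrt(14) / 511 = -84.20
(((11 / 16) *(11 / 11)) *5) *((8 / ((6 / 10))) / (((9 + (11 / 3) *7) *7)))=275 / 1456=0.19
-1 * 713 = -713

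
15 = 15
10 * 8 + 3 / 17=1363 / 17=80.18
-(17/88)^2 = -289/7744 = -0.04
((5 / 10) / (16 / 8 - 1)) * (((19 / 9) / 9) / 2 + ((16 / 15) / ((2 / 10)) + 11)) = 2665 / 324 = 8.23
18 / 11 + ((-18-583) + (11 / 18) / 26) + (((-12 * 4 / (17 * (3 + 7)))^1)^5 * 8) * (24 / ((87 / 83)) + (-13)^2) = -602.10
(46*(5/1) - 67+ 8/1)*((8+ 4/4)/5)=1539/5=307.80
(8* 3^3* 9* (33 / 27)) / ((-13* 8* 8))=-297 / 104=-2.86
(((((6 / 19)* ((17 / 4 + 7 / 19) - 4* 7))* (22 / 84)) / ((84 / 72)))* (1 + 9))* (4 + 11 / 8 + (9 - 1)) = -221.70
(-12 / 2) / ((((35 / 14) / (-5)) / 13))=156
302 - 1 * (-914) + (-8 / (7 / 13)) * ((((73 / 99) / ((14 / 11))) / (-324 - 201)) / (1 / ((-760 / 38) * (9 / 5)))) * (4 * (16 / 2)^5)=-1958915648 / 25725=-76148.32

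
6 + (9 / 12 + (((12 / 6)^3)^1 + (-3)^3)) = -49 / 4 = -12.25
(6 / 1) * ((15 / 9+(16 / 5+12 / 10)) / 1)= 182 / 5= 36.40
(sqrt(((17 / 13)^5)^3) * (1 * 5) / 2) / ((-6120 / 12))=-24137569 * sqrt(221) / 9788768652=-0.04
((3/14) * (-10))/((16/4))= -15/28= -0.54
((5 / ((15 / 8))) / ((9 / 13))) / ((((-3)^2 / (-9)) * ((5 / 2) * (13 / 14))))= -1.66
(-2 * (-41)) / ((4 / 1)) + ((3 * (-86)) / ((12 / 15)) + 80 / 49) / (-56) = 143949 / 5488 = 26.23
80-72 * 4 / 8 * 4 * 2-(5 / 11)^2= -25193 / 121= -208.21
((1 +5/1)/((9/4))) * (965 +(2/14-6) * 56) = 5096/3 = 1698.67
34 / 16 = 17 / 8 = 2.12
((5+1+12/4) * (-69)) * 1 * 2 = -1242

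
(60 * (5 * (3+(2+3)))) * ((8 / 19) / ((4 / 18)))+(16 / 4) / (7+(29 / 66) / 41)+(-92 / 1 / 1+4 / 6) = 4456.61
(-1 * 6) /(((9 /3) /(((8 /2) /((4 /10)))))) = -20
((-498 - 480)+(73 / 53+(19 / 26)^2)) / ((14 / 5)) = -174856515 / 501592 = -348.60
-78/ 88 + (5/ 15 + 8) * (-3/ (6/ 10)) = -5617/ 132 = -42.55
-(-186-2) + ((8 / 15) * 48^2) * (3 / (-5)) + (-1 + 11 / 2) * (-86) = -936.28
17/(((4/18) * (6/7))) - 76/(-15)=5659/60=94.32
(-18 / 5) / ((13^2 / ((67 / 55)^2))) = -80802 / 2556125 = -0.03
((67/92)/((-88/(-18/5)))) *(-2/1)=-603/10120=-0.06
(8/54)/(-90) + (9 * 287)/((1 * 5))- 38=581497/1215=478.60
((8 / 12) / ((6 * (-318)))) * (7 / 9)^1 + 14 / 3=120197 / 25758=4.67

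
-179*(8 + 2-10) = 0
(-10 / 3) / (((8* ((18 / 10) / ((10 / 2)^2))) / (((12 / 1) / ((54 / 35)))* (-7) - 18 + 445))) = -2095625 / 972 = -2155.99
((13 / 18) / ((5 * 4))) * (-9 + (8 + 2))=13 / 360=0.04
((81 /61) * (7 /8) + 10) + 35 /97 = 545439 /47336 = 11.52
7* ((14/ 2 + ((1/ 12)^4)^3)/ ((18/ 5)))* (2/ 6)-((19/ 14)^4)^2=-19348776834761606775709/ 2775575418131158401024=-6.97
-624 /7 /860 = -156 /1505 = -0.10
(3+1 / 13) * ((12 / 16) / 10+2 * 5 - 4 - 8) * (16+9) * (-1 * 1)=1925 / 13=148.08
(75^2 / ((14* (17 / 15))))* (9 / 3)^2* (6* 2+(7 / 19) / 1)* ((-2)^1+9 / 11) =-2319890625 / 49742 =-46638.47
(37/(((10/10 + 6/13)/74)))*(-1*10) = -18733.68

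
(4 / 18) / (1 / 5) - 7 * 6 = -368 / 9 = -40.89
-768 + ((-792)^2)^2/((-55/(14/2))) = -250383720192/5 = -50076744038.40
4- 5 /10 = 7 /2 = 3.50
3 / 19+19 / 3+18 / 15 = 2192 / 285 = 7.69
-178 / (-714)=89 / 357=0.25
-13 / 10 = -1.30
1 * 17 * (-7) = -119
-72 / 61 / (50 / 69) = -2484 / 1525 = -1.63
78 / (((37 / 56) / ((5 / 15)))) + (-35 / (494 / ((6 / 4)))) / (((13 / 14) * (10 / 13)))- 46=-248487 / 36556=-6.80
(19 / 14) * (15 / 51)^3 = 2375 / 68782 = 0.03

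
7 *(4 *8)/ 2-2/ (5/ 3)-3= 539/ 5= 107.80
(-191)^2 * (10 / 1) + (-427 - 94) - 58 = 364231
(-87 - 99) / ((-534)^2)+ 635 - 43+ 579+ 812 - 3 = 94101449 / 47526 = 1980.00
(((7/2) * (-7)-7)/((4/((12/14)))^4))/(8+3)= -729/120736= -0.01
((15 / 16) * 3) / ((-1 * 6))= -15 / 32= -0.47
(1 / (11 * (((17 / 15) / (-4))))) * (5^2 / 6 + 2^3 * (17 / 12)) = -930 / 187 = -4.97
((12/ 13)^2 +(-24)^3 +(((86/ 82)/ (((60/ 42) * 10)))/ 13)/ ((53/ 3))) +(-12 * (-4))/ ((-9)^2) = -13705614819047/ 991539900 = -13822.56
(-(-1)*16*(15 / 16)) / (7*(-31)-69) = -15 / 286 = -0.05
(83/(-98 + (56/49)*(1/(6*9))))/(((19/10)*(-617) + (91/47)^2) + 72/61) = 224873145/309885065489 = 0.00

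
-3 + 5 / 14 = -37 / 14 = -2.64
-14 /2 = -7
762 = 762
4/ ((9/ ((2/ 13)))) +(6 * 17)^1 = 11942/ 117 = 102.07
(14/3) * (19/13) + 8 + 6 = 812/39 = 20.82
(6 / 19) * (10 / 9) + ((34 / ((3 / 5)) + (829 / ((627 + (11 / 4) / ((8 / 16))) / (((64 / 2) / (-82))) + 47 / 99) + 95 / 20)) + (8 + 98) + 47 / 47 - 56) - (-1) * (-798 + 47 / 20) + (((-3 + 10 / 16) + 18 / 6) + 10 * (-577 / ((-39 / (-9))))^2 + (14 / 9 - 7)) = 1047957157299464821 / 5933694110760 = 176611.25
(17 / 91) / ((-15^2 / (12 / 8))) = -17 / 13650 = -0.00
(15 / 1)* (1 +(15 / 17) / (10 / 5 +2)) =18.31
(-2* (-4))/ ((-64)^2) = 1/ 512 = 0.00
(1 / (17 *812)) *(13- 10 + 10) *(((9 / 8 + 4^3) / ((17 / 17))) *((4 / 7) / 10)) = 6773 / 1932560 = 0.00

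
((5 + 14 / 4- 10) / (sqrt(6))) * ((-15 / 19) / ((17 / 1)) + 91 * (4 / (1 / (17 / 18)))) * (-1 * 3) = 999227 * sqrt(6) / 3876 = 631.47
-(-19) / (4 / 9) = 171 / 4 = 42.75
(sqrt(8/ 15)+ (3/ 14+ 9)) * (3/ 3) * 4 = 8 * sqrt(30)/ 15+ 258/ 7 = 39.78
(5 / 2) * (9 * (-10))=-225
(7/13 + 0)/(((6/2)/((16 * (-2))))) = -224/39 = -5.74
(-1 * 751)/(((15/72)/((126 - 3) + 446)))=-10255656/5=-2051131.20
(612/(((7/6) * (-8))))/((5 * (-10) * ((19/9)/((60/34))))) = 729/665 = 1.10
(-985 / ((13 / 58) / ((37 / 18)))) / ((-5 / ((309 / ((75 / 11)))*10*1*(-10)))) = -957978692 / 117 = -8187852.07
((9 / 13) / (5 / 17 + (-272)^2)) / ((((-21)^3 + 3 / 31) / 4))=-1581 / 391170055796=-0.00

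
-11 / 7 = -1.57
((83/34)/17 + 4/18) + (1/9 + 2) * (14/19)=9995/5202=1.92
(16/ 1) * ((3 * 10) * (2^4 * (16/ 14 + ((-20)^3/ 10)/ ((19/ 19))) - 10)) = -42980160/ 7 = -6140022.86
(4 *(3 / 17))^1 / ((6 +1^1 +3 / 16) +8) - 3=-4067 / 1377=-2.95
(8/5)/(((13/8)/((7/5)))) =448/325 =1.38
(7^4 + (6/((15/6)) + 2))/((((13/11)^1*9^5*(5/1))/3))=44099/2132325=0.02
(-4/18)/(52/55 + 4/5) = -55/432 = -0.13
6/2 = 3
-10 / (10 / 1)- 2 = -3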